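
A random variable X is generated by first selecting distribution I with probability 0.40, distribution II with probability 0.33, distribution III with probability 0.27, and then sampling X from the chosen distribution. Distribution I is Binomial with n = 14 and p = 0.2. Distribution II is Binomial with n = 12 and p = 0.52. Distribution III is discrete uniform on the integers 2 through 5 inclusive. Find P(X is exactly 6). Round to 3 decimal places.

0.087

Conditional on each component, P(X = 6): I: 0.0322445; II: 0.223429; III: 0.
By total probability, P(X = 6) = 0.4·0.0322445 + 0.33·0.223429 + 0.27·0 = 0.0866293.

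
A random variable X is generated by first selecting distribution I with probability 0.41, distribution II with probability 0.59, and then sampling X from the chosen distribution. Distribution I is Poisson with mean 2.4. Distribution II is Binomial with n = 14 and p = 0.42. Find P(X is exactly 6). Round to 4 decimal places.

Conditional on each component, P(X = 6): I: 0.0240784; II: 0.211094.
By total probability, P(X = 6) = 0.41·0.0240784 + 0.59·0.211094 = 0.134417.

0.1344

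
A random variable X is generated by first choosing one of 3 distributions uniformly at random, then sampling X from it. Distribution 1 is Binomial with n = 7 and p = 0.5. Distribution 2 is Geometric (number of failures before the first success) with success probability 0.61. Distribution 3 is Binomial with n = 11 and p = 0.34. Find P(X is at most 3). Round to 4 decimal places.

Conditional on each component, P(X ≤ 3): 1: 0.5; 2: 0.976866; 3: 0.453582.
By total probability, P(X ≤ 3) = 0.333333·0.5 + 0.333333·0.976866 + 0.333333·0.453582 = 0.643483.

0.6435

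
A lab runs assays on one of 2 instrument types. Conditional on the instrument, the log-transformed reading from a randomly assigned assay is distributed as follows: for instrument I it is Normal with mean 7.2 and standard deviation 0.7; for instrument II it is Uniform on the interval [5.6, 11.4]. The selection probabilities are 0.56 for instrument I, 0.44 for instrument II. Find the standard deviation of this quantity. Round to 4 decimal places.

Per component, I: μ=7.2, E[X²]=52.33; II: μ=8.5, E[X²]=75.0533.
E[X] = 0.56·7.2 + 0.44·8.5 = 7.772.
E[X²] = 0.56·52.33 + 0.44·75.0533 = 62.3283.
Var(X) = E[X²] − (E[X])² = 62.3283 − 60.404 = 1.92428.
SD(X) = √1.92428 = 1.38719.

1.3872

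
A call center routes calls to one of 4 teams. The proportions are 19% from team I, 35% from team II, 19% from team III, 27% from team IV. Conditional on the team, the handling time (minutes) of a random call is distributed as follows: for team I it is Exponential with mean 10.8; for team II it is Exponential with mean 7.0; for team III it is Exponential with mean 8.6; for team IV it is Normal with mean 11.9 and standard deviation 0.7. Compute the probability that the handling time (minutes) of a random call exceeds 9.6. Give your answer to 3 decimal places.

0.499

Conditional on each team, P(X > 9.6): I: 0.411112; II: 0.253744; III: 0.327496; IV: 0.999491.
By total probability, P(X > 9.6) = 0.19·0.411112 + 0.35·0.253744 + 0.19·0.327496 + 0.27·0.999491 = 0.499009.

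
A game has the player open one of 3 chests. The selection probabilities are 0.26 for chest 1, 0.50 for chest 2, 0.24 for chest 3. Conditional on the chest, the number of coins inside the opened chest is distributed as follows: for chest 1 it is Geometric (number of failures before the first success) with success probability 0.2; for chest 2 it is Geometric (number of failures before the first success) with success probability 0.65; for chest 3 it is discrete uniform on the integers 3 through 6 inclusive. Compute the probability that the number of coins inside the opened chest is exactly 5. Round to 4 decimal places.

Conditional on each chest, P(X = 5): 1: 0.065536; 2: 0.00341392; 3: 0.25.
By total probability, P(X = 5) = 0.26·0.065536 + 0.5·0.00341392 + 0.24·0.25 = 0.0787463.

0.0787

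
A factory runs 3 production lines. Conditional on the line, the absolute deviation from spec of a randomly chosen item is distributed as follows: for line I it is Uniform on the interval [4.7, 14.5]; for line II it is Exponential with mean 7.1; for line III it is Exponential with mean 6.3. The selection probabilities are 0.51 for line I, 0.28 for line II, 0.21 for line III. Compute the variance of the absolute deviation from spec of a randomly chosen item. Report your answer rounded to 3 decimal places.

Per component, I: μ=9.6, E[X²]=100.163; II: μ=7.1, E[X²]=100.82; III: μ=6.3, E[X²]=79.38.
E[X] = 0.51·9.6 + 0.28·7.1 + 0.21·6.3 = 8.207.
E[X²] = 0.51·100.163 + 0.28·100.82 + 0.21·79.38 = 95.9827.
Var(X) = E[X²] − (E[X])² = 95.9827 − 67.3548 = 28.6279.

28.628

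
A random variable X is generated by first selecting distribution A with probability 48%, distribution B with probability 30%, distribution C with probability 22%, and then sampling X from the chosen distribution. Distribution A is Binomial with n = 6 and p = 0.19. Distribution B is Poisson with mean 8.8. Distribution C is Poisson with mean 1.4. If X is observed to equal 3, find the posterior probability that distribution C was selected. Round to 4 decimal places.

0.3821

Likelihoods P(X=3 | ·): A: 0.0729031; B: 0.0171201; C: 0.112777.
Posterior ∝ prior × likelihood. Numerator for C: 0.22·0.112777 = 0.0248109.
Normalizing constant: 0.48·0.0729031 + 0.3·0.0171201 + 0.22·0.112777 = 0.0649404.
P(C | observation) = 0.0248109 / 0.0649404 = 0.382057.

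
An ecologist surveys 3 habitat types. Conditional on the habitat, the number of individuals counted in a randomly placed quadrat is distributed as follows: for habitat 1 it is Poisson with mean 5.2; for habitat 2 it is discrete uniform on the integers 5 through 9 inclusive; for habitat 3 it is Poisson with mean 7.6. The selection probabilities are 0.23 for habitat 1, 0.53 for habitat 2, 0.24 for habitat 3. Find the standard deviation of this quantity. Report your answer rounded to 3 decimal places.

Per component, 1: μ=5.2, E[X²]=32.24; 2: μ=7, E[X²]=51; 3: μ=7.6, E[X²]=65.36.
E[X] = 0.23·5.2 + 0.53·7 + 0.24·7.6 = 6.73.
E[X²] = 0.23·32.24 + 0.53·51 + 0.24·65.36 = 50.1316.
Var(X) = E[X²] − (E[X])² = 50.1316 − 45.2929 = 4.8387.
SD(X) = √4.8387 = 2.1997.

2.200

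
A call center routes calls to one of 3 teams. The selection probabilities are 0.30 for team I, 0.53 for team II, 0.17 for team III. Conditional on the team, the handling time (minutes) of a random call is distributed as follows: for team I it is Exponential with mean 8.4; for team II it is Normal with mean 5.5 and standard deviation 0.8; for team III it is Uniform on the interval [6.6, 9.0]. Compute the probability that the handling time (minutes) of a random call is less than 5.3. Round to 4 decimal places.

Conditional on each team, P(X < 5.3): I: 0.467915; II: 0.401294; III: 0.
By total probability, P(X < 5.3) = 0.3·0.467915 + 0.53·0.401294 + 0.17·0 = 0.35306.

0.3531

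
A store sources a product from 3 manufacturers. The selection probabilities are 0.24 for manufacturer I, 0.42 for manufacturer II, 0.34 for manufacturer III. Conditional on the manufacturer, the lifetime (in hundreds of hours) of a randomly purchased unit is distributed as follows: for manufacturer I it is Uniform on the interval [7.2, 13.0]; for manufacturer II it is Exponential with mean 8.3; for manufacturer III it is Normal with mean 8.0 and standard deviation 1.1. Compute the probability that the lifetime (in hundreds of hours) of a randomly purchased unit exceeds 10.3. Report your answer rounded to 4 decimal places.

0.2394

Conditional on each manufacturer, P(X > 10.3): I: 0.465517; II: 0.289105; III: 0.0182681.
By total probability, P(X > 10.3) = 0.24·0.465517 + 0.42·0.289105 + 0.34·0.0182681 = 0.23936.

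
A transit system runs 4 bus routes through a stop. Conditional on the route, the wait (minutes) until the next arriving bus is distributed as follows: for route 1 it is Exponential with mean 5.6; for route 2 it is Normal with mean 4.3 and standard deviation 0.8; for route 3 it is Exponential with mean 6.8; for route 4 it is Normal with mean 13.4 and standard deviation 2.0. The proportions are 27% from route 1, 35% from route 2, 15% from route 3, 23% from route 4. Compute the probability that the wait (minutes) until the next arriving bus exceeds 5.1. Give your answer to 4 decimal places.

Conditional on each route, P(X > 5.1): 1: 0.402237; 2: 0.158655; 3: 0.472367; 4: 0.999983.
By total probability, P(X > 5.1) = 0.27·0.402237 + 0.35·0.158655 + 0.15·0.472367 + 0.23·0.999983 = 0.464984.

0.4650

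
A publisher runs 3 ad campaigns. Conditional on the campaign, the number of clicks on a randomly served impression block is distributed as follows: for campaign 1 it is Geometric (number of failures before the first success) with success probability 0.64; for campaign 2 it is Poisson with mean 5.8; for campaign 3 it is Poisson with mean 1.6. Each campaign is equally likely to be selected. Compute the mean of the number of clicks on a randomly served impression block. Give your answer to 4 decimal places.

Component means — 1: 0.5625; 2: 5.8; 3: 1.6.
E[X] = 0.333333·0.5625 + 0.333333·5.8 + 0.333333·1.6 = 2.65417.

2.6542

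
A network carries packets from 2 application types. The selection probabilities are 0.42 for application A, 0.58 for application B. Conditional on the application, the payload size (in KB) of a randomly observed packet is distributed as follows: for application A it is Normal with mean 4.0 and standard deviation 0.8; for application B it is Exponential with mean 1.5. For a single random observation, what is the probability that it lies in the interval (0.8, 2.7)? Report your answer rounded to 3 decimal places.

0.266

Conditional on each application, P(0.8 < X < 2.7): A: 0.0520496; B: 0.421347.
By total probability, P(0.8 < X < 2.7) = 0.42·0.0520496 + 0.58·0.421347 = 0.266242.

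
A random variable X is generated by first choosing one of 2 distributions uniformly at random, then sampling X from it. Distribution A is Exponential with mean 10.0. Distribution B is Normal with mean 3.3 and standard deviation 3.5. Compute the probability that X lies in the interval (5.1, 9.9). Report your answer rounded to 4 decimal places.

0.2514

Conditional on each component, P(5.1 < X < 9.9): A: 0.228919; B: 0.273859.
By total probability, P(5.1 < X < 9.9) = 0.5·0.228919 + 0.5·0.273859 = 0.251389.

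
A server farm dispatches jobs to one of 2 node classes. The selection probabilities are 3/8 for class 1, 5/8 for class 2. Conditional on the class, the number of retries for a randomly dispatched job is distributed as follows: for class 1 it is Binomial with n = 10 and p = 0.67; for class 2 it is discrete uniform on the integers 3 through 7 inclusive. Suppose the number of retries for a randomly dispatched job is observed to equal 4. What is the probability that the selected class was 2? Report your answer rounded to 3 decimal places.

0.859

Likelihoods P(X=4 | ·): 1: 0.0546515; 2: 0.2.
Posterior ∝ prior × likelihood. Numerator for 2: 0.625·0.2 = 0.125.
Normalizing constant: 0.375·0.0546515 + 0.625·0.2 = 0.145494.
P(2 | observation) = 0.125 / 0.145494 = 0.85914.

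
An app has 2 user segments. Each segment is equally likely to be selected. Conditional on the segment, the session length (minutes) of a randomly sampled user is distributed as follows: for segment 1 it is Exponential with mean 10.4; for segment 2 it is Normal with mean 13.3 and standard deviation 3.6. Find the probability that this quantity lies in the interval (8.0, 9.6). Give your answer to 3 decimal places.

Conditional on each segment, P(8.0 < X < 9.6): 1: 0.0660747; 2: 0.0815467.
By total probability, P(8.0 < X < 9.6) = 0.5·0.0660747 + 0.5·0.0815467 = 0.0738107.

0.074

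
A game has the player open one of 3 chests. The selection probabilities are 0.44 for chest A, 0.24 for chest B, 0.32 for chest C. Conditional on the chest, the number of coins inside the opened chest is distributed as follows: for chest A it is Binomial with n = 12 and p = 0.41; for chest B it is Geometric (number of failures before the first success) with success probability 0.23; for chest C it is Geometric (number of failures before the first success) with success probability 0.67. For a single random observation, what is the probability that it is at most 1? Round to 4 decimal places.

0.3902

Conditional on each chest, P(X ≤ 1): A: 0.0166159; B: 0.4071; C: 0.8911.
By total probability, P(X ≤ 1) = 0.44·0.0166159 + 0.24·0.4071 + 0.32·0.8911 = 0.390167.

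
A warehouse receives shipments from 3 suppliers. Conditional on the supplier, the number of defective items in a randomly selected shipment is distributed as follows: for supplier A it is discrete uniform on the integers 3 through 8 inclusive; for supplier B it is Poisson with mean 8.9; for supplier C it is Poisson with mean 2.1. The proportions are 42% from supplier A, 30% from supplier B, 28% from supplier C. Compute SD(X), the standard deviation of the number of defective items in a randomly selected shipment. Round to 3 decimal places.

3.344

Per component, A: μ=5.5, E[X²]=33.1667; B: μ=8.9, E[X²]=88.11; C: μ=2.1, E[X²]=6.51.
E[X] = 0.42·5.5 + 0.3·8.9 + 0.28·2.1 = 5.568.
E[X²] = 0.42·33.1667 + 0.3·88.11 + 0.28·6.51 = 42.1858.
Var(X) = E[X²] − (E[X])² = 42.1858 − 31.0026 = 11.1832.
SD(X) = √11.1832 = 3.34413.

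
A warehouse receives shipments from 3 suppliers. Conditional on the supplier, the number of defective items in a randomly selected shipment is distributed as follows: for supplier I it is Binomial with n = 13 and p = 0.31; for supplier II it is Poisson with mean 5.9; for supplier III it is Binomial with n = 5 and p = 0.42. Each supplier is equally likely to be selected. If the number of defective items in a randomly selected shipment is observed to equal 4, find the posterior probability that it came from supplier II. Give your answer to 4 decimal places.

Likelihoods P(X=4 | ·): I: 0.234096; II: 0.138312; III: 0.0902392.
Posterior ∝ prior × likelihood. Numerator for II: 0.333333·0.138312 = 0.0461039.
Normalizing constant: 0.333333·0.234096 + 0.333333·0.138312 + 0.333333·0.0902392 = 0.154216.
P(II | observation) = 0.0461039 / 0.154216 = 0.298957.

0.2990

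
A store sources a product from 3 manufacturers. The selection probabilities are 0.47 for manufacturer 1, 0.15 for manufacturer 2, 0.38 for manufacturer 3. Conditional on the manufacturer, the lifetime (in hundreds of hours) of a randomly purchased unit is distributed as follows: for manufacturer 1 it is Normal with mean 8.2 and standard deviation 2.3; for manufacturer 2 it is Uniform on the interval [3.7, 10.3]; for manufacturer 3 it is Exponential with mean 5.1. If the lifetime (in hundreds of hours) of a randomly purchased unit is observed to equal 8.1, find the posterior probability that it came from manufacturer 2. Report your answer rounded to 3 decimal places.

0.190

Likelihoods f(8.1 | ·): 1: 0.173289; 2: 0.151515; 3: 0.040056.
Posterior ∝ prior × likelihood. Numerator for 2: 0.15·0.151515 = 0.0227273.
Normalizing constant: 0.47·0.173289 + 0.15·0.151515 + 0.38·0.040056 = 0.119395.
P(2 | observation) = 0.0227273 / 0.119395 = 0.190354.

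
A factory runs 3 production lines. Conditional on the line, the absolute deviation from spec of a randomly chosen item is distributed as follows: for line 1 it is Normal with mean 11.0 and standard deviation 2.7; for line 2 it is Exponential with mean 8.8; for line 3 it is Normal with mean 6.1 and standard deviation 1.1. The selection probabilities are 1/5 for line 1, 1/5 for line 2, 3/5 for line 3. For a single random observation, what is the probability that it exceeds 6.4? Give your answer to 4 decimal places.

0.5233

Conditional on each line, P(X > 6.4): 1: 0.955782; 2: 0.483225; 3: 0.392531.
By total probability, P(X > 6.4) = 0.2·0.955782 + 0.2·0.483225 + 0.6·0.392531 = 0.52332.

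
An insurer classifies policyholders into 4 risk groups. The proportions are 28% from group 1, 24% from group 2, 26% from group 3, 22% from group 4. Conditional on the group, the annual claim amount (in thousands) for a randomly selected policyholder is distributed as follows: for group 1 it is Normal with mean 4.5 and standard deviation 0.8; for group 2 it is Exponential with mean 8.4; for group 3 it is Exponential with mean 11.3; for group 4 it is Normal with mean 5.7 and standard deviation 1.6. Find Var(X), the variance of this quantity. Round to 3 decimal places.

58.057

Per component, 1: μ=4.5, E[X²]=20.89; 2: μ=8.4, E[X²]=141.12; 3: μ=11.3, E[X²]=255.38; 4: μ=5.7, E[X²]=35.05.
E[X] = 0.28·4.5 + 0.24·8.4 + 0.26·11.3 + 0.22·5.7 = 7.468.
E[X²] = 0.28·20.89 + 0.24·141.12 + 0.26·255.38 + 0.22·35.05 = 113.828.
Var(X) = E[X²] − (E[X])² = 113.828 − 55.771 = 58.0568.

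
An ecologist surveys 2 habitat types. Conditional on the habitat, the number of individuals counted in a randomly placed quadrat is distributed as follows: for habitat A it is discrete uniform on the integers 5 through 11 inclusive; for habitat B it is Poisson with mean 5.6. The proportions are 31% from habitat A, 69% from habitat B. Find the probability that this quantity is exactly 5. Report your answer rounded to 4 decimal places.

Conditional on each habitat, P(X = 5): A: 0.142857; B: 0.169711.
By total probability, P(X = 5) = 0.31·0.142857 + 0.69·0.169711 = 0.161386.

0.1614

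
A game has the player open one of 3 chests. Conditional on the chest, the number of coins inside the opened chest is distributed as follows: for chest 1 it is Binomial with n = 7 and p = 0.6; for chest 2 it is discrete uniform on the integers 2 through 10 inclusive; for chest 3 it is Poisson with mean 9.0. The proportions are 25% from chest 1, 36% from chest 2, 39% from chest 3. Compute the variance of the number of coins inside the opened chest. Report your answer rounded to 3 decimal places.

10.132

Per component, 1: μ=4.2, E[X²]=19.32; 2: μ=6, E[X²]=42.6667; 3: μ=9, E[X²]=90.
E[X] = 0.25·4.2 + 0.36·6 + 0.39·9 = 6.72.
E[X²] = 0.25·19.32 + 0.36·42.6667 + 0.39·90 = 55.29.
Var(X) = E[X²] − (E[X])² = 55.29 − 45.1584 = 10.1316.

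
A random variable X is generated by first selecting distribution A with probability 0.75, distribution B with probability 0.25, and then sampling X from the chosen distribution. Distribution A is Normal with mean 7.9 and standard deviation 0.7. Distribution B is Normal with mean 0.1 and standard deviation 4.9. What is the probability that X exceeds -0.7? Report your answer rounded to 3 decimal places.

0.891

Conditional on each component, P(X > -0.7): A: 1; B: 0.564845.
By total probability, P(X > -0.7) = 0.75·1 + 0.25·0.564845 = 0.891211.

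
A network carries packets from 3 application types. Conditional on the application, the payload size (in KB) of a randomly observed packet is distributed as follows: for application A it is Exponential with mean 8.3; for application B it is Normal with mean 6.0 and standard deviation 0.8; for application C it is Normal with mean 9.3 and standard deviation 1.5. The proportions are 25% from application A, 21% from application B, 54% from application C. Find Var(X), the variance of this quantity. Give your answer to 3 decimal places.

Per component, A: μ=8.3, E[X²]=137.78; B: μ=6, E[X²]=36.64; C: μ=9.3, E[X²]=88.74.
E[X] = 0.25·8.3 + 0.21·6 + 0.54·9.3 = 8.357.
E[X²] = 0.25·137.78 + 0.21·36.64 + 0.54·88.74 = 90.059.
Var(X) = E[X²] − (E[X])² = 90.059 − 69.8394 = 20.2196.

20.220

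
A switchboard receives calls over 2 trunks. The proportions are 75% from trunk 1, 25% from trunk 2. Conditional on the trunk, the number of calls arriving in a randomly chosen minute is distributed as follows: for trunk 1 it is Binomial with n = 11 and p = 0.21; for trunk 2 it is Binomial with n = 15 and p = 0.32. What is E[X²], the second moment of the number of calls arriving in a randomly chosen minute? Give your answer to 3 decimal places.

11.947

For each component E[X²] = Var + (mean)², giving 1: 7.161; 2: 26.304.
Overall E[X²] = 0.75·7.161 + 0.25·26.304 = 11.9467.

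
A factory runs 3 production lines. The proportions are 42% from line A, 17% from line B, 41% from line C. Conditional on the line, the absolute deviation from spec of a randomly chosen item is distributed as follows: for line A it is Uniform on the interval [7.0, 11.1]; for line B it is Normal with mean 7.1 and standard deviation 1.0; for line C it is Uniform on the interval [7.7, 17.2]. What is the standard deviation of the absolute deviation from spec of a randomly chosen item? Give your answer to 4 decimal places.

2.8459

Per component, A: μ=9.05, E[X²]=83.3033; B: μ=7.1, E[X²]=51.41; C: μ=12.45, E[X²]=162.523.
E[X] = 0.42·9.05 + 0.17·7.1 + 0.41·12.45 = 10.1125.
E[X²] = 0.42·83.3033 + 0.17·51.41 + 0.41·162.523 = 110.362.
Var(X) = E[X²] − (E[X])² = 110.362 − 102.263 = 8.09901.
SD(X) = √8.09901 = 2.84588.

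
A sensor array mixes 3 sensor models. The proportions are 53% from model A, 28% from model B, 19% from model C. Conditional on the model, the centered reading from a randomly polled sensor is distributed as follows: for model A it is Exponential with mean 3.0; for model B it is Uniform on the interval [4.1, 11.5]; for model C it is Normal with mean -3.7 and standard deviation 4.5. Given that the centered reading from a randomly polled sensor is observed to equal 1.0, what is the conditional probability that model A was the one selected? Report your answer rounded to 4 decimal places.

Likelihoods f(1.0 | ·): A: 0.238844; B: 0; C: 0.051383.
Posterior ∝ prior × likelihood. Numerator for A: 0.53·0.238844 = 0.126587.
Normalizing constant: 0.53·0.238844 + 0.28·0 + 0.19·0.051383 = 0.13635.
P(A | observation) = 0.126587 / 0.13635 = 0.928399.

0.9284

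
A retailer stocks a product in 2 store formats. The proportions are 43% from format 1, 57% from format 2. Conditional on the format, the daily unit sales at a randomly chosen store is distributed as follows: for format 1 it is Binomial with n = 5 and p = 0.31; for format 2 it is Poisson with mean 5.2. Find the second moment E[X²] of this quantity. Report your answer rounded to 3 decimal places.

19.870

For each component E[X²] = Var + (mean)², giving 1: 3.472; 2: 32.24.
Overall E[X²] = 0.43·3.472 + 0.57·32.24 = 19.8698.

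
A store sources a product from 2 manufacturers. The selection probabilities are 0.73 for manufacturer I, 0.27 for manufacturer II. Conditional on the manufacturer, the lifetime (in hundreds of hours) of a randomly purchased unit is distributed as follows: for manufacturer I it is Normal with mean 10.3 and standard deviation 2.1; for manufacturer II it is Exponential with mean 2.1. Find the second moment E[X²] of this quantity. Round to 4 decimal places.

For each component E[X²] = Var + (mean)², giving I: 110.5; II: 8.82.
Overall E[X²] = 0.73·110.5 + 0.27·8.82 = 83.0464.

83.0464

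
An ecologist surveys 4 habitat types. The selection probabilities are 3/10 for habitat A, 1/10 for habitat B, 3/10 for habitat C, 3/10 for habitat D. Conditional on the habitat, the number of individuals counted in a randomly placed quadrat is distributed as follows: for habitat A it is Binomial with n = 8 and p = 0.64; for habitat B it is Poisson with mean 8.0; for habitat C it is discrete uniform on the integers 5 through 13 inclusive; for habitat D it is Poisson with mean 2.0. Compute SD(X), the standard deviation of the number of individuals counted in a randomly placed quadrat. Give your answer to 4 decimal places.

3.4573

Per component, A: μ=5.12, E[X²]=28.0576; B: μ=8, E[X²]=72; C: μ=9, E[X²]=87.6667; D: μ=2, E[X²]=6.
E[X] = 0.3·5.12 + 0.1·8 + 0.3·9 + 0.3·2 = 5.636.
E[X²] = 0.3·28.0576 + 0.1·72 + 0.3·87.6667 + 0.3·6 = 43.7173.
Var(X) = E[X²] − (E[X])² = 43.7173 − 31.7645 = 11.9528.
SD(X) = √11.9528 = 3.45728.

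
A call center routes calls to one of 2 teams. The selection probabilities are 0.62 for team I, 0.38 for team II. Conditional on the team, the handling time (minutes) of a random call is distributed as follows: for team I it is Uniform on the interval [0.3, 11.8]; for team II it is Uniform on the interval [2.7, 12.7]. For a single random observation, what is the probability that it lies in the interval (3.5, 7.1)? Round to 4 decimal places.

Conditional on each team, P(3.5 < X < 7.1): I: 0.313043; II: 0.36.
By total probability, P(3.5 < X < 7.1) = 0.62·0.313043 + 0.38·0.36 = 0.330887.

0.3309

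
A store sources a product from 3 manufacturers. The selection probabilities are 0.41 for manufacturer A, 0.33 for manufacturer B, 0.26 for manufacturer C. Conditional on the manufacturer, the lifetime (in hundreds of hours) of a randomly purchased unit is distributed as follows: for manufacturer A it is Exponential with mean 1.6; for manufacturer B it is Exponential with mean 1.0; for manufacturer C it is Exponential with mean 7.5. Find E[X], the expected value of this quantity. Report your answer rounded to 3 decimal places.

2.936

Component means — A: 1.6; B: 1; C: 7.5.
E[X] = 0.41·1.6 + 0.33·1 + 0.26·7.5 = 2.936.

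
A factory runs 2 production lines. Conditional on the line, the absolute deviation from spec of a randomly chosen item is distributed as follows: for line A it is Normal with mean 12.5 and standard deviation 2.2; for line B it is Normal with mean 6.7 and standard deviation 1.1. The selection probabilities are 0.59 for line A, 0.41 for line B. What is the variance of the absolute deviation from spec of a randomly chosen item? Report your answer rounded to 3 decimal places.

11.489

Per component, A: μ=12.5, E[X²]=161.09; B: μ=6.7, E[X²]=46.1.
E[X] = 0.59·12.5 + 0.41·6.7 = 10.122.
E[X²] = 0.59·161.09 + 0.41·46.1 = 113.944.
Var(X) = E[X²] − (E[X])² = 113.944 − 102.455 = 11.4892.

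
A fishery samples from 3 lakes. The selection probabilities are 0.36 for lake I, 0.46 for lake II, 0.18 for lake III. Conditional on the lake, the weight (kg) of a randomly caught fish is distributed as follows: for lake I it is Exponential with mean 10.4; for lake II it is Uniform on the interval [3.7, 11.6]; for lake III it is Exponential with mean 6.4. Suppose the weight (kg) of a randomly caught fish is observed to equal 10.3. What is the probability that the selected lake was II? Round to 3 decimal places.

Likelihoods f(10.3 | ·): I: 0.0357148; II: 0.126582; III: 0.031252.
Posterior ∝ prior × likelihood. Numerator for II: 0.46·0.126582 = 0.0582278.
Normalizing constant: 0.36·0.0357148 + 0.46·0.126582 + 0.18·0.031252 = 0.0767105.
P(II | observation) = 0.0582278 / 0.0767105 = 0.759059.

0.759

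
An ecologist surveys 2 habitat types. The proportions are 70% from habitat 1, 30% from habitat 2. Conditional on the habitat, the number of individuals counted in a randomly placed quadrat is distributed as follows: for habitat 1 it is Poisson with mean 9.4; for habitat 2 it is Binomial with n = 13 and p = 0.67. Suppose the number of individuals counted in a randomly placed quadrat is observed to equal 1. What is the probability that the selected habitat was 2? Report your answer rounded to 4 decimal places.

0.0079

Likelihoods P(X=1 | ·): 1: 0.000777606; 2: 1.45273e-05.
Posterior ∝ prior × likelihood. Numerator for 2: 0.3·1.45273e-05 = 4.3582e-06.
Normalizing constant: 0.7·0.000777606 + 0.3·1.45273e-05 = 0.000548683.
P(2 | observation) = 4.3582e-06 / 0.000548683 = 0.00794302.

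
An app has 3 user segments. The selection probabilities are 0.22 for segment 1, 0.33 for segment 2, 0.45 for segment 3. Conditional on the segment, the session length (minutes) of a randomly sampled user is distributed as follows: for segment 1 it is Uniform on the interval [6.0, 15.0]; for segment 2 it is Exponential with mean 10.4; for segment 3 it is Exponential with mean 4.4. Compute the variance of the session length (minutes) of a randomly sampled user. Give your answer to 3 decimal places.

54.920

Per component, 1: μ=10.5, E[X²]=117; 2: μ=10.4, E[X²]=216.32; 3: μ=4.4, E[X²]=38.72.
E[X] = 0.22·10.5 + 0.33·10.4 + 0.45·4.4 = 7.722.
E[X²] = 0.22·117 + 0.33·216.32 + 0.45·38.72 = 114.55.
Var(X) = E[X²] − (E[X])² = 114.55 − 59.6293 = 54.9203.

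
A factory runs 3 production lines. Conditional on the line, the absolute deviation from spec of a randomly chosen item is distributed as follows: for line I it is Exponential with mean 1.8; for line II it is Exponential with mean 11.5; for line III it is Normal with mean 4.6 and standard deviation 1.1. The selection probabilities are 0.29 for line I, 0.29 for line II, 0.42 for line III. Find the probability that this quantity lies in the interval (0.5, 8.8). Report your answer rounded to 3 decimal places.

Conditional on each line, P(0.5 < X < 8.8): I: 0.749935; II: 0.492221; III: 0.999836.
By total probability, P(0.5 < X < 8.8) = 0.29·0.749935 + 0.29·0.492221 + 0.42·0.999836 = 0.780156.

0.780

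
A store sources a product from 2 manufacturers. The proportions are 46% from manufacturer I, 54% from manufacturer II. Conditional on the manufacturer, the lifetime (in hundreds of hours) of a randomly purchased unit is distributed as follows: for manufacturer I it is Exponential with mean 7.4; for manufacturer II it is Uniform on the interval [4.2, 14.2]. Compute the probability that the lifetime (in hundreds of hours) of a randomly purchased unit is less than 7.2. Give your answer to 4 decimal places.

Conditional on each manufacturer, P(X < 7.2): I: 0.622042; II: 0.3.
By total probability, P(X < 7.2) = 0.46·0.622042 + 0.54·0.3 = 0.448139.

0.4481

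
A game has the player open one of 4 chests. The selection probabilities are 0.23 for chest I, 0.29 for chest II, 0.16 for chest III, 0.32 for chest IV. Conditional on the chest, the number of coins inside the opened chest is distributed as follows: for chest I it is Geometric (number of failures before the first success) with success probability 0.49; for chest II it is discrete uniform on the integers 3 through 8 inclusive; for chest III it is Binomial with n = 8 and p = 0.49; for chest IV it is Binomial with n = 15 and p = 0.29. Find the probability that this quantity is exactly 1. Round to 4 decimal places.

Conditional on each chest, P(X = 1): I: 0.2499; II: 0; III: 0.0351785; IV: 0.0359837.
By total probability, P(X = 1) = 0.23·0.2499 + 0.29·0 + 0.16·0.0351785 + 0.32·0.0359837 = 0.0746204.

0.0746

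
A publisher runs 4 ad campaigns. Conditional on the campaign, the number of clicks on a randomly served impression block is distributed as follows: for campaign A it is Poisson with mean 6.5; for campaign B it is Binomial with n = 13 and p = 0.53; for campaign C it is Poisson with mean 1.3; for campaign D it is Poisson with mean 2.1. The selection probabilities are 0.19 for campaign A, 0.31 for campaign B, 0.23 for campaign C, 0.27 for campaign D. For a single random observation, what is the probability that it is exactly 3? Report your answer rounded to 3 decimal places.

0.094

Conditional on each campaign, P(X = 3): A: 0.0688137; B: 0.0223961; C: 0.0997921; D: 0.189011.
By total probability, P(X = 3) = 0.19·0.0688137 + 0.31·0.0223961 + 0.23·0.0997921 + 0.27·0.189011 = 0.0940027.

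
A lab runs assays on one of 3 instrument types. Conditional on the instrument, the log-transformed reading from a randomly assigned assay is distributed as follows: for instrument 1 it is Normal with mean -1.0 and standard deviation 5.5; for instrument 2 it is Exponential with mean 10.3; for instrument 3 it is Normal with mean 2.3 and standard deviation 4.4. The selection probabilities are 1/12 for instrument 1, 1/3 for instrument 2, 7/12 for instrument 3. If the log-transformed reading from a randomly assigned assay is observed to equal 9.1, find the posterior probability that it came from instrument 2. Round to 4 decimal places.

Likelihoods f(9.1 | ·): 1: 0.0134362; 2: 0.0401297; 3: 0.0274673.
Posterior ∝ prior × likelihood. Numerator for 2: 0.333333·0.0401297 = 0.0133766.
Normalizing constant: 0.0833333·0.0134362 + 0.333333·0.0401297 + 0.583333·0.0274673 = 0.0305189.
P(2 | observation) = 0.0133766 / 0.0305189 = 0.438305.

0.4383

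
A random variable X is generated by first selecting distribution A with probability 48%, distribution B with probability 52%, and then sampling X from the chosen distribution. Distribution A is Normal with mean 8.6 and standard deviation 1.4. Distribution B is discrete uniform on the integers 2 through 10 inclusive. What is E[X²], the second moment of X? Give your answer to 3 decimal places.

58.628

For each component E[X²] = Var + (mean)², giving A: 75.92; B: 42.6667.
Overall E[X²] = 0.48·75.92 + 0.52·42.6667 = 58.6283.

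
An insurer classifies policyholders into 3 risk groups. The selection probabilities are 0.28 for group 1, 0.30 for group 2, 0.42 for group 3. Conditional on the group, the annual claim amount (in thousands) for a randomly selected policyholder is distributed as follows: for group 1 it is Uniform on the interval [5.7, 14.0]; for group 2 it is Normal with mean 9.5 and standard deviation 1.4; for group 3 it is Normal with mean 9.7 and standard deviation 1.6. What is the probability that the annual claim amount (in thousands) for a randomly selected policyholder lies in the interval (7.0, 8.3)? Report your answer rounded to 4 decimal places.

0.1524

Conditional on each group, P(7.0 < X < 8.3): 1: 0.156627; 2: 0.15861; 3: 0.145033.
By total probability, P(7.0 < X < 8.3) = 0.28·0.156627 + 0.3·0.15861 + 0.42·0.145033 = 0.152352.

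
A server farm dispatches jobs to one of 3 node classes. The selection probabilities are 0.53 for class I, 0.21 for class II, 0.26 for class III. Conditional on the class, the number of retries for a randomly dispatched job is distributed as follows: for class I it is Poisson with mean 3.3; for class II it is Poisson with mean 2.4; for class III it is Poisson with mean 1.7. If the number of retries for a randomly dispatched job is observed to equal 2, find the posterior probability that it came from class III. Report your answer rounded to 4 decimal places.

Likelihoods P(X=2 | ·): I: 0.200829; II: 0.261268; III: 0.263978.
Posterior ∝ prior × likelihood. Numerator for III: 0.26·0.263978 = 0.0686342.
Normalizing constant: 0.53·0.200829 + 0.21·0.261268 + 0.26·0.263978 = 0.22994.
P(III | observation) = 0.0686342 / 0.22994 = 0.298488.

0.2985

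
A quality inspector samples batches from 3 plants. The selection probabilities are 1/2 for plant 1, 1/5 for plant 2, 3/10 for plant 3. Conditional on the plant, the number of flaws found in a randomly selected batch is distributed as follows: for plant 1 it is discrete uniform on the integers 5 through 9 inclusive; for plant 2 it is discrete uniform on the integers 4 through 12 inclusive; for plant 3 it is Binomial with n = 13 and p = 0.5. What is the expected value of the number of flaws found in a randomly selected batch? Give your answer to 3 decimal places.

7.050

Component means — 1: 7; 2: 8; 3: 6.5.
E[X] = 0.5·7 + 0.2·8 + 0.3·6.5 = 7.05.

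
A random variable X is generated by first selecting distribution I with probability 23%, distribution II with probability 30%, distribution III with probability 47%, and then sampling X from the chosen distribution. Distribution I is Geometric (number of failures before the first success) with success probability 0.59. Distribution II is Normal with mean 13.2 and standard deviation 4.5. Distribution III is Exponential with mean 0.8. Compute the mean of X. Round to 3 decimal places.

4.496

Component means — I: 0.694915; II: 13.2; III: 0.8.
E[X] = 0.23·0.694915 + 0.3·13.2 + 0.47·0.8 = 4.49583.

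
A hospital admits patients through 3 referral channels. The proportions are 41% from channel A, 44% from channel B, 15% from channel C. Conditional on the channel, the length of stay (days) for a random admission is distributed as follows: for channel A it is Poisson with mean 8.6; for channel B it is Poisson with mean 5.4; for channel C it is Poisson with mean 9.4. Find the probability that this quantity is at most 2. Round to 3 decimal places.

0.046

Conditional on each channel, P(X ≤ 2): A: 0.00857565; B: 0.0947579; C: 0.00451508.
By total probability, P(X ≤ 2) = 0.41·0.00857565 + 0.44·0.0947579 + 0.15·0.00451508 = 0.0458867.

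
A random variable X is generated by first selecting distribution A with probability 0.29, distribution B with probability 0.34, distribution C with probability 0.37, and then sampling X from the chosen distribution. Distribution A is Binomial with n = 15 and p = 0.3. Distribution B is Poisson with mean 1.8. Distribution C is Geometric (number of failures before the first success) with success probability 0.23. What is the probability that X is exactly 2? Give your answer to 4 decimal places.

0.1681

Conditional on each component, P(X = 2): A: 0.0915601; B: 0.267784; C: 0.136367.
By total probability, P(X = 2) = 0.29·0.0915601 + 0.34·0.267784 + 0.37·0.136367 = 0.168055.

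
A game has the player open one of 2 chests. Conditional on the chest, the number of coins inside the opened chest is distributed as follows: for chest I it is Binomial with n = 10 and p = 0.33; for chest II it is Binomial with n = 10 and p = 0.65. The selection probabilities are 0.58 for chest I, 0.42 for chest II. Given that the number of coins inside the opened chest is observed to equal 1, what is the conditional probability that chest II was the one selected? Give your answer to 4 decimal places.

0.0041

Likelihoods P(X=1 | ·): I: 0.0897816; II: 0.000512302.
Posterior ∝ prior × likelihood. Numerator for II: 0.42·0.000512302 = 0.000215167.
Normalizing constant: 0.58·0.0897816 + 0.42·0.000512302 = 0.0522885.
P(II | observation) = 0.000215167 / 0.0522885 = 0.00411499.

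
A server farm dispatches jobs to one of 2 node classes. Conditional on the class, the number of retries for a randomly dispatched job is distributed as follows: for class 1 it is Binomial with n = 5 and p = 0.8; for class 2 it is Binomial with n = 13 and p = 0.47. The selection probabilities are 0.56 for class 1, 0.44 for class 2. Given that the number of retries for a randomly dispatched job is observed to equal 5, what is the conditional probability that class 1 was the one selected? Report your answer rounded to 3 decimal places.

0.694

Likelihoods P(X=5 | ·): 1: 0.32768; 2: 0.18377.
Posterior ∝ prior × likelihood. Numerator for 1: 0.56·0.32768 = 0.183501.
Normalizing constant: 0.56·0.32768 + 0.44·0.18377 = 0.26436.
P(1 | observation) = 0.183501 / 0.26436 = 0.694133.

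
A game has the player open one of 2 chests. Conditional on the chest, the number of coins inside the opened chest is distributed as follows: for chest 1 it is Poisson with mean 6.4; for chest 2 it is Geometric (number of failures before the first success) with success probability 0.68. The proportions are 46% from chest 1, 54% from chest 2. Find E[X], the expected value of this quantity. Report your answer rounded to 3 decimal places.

3.198

Component means — 1: 6.4; 2: 0.470588.
E[X] = 0.46·6.4 + 0.54·0.470588 = 3.19812.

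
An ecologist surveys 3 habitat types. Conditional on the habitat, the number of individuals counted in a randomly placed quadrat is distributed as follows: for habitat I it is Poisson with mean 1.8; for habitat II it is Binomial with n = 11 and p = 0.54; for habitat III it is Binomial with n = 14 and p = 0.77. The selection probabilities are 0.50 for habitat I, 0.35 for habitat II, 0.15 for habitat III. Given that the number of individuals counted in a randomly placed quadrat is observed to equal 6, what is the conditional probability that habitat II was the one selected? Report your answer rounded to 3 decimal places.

Likelihoods P(X=6 | ·): I: 0.00780859; II: 0.235936; III: 0.00490143.
Posterior ∝ prior × likelihood. Numerator for II: 0.35·0.235936 = 0.0825775.
Normalizing constant: 0.5·0.00780859 + 0.35·0.235936 + 0.15·0.00490143 = 0.087217.
P(II | observation) = 0.0825775 / 0.087217 = 0.946805.

0.947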